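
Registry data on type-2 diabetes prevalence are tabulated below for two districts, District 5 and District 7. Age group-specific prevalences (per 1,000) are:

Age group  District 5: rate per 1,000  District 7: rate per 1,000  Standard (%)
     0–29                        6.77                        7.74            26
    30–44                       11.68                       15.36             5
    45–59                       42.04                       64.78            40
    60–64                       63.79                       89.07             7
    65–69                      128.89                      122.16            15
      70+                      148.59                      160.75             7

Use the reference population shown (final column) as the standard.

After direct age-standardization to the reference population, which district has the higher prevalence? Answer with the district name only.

District 7

Standard weights: 0.26, 0.05, 0.40, 0.07, 0.15, 0.07.
District 5: 0.2600×6.77 + 0.0500×11.68 + 0.4000×42.04 + 0.0700×63.79 + 0.1500×128.89 + 0.0700×148.59 = 53.3603 per 1,000.
District 7: 0.2600×7.74 + 0.0500×15.36 + 0.4000×64.78 + 0.0700×89.07 + 0.1500×122.16 + 0.0700×160.75 = 64.5038 per 1,000.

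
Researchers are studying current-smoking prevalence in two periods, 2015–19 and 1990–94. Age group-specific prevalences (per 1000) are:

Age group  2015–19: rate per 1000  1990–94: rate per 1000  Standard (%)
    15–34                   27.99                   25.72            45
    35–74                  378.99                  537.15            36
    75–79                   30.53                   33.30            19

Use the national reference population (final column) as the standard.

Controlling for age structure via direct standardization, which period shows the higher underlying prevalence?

1990–94

Standard weights: 0.45, 0.36, 0.19.
2015–19: 0.4500×27.99 + 0.3600×378.99 + 0.1900×30.53 = 154.8326 per 1000.
1990–94: 0.4500×25.72 + 0.3600×537.15 + 0.1900×33.30 = 211.2750 per 1000.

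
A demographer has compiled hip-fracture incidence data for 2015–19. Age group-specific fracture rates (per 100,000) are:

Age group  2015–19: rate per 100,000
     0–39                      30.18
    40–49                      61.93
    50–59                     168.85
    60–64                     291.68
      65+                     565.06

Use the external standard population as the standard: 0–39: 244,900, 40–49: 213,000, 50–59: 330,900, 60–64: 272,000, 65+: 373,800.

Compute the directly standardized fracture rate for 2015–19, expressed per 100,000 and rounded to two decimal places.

255.83

Standard total = 1,434,600; weights = 0.1707, 0.1485, 0.2307, 0.1896, 0.2606.
Standardized rate: 0.1707×30.18 + 0.1485×61.93 + 0.2307×168.85 + 0.1896×291.68 + 0.2606×565.06 = 255.8281 per 100,000.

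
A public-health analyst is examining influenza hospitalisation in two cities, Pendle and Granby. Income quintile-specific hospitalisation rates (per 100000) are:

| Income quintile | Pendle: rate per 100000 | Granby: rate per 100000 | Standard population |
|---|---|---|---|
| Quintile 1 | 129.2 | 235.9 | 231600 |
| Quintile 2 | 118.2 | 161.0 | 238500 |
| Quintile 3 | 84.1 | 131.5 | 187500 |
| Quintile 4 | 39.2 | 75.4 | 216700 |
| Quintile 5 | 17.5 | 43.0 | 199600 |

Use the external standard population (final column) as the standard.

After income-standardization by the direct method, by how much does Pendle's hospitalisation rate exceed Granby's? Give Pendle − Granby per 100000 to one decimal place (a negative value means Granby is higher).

Standard total = 1073900; weights = 0.2157, 0.2221, 0.1746, 0.2018, 0.1859.
Pendle: 0.2157×129.2 + 0.2221×118.2 + 0.1746×84.1 + 0.2018×39.2 + 0.1859×17.5 = 79.9607 per 100000.
Granby: 0.2157×235.9 + 0.2221×161.0 + 0.1746×131.5 + 0.2018×75.4 + 0.1859×43.0 = 132.7974 per 100000.
Difference = 79.9607 − 132.7974 = -52.8367.

-52.8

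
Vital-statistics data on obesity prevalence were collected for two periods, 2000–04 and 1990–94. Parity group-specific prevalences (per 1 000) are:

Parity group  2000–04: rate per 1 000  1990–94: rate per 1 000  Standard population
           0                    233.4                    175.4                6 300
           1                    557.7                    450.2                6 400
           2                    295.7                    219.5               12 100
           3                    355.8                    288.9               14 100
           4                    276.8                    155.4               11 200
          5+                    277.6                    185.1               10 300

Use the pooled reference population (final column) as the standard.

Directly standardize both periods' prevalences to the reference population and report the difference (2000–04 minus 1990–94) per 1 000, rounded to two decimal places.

86.61

Standard total = 60 400; weights = 0.1043, 0.1060, 0.2003, 0.2334, 0.1854, 0.1705.
2000–04: 0.1043×233.4 + 0.1060×557.7 + 0.2003×295.7 + 0.2334×355.8 + 0.1854×276.8 + 0.1705×277.6 = 324.4022 per 1 000.
1990–94: 0.1043×175.4 + 0.1060×450.2 + 0.2003×219.5 + 0.2334×288.9 + 0.1854×155.4 + 0.1705×185.1 = 237.7939 per 1 000.
Difference = 324.4022 − 237.7939 = 86.6083.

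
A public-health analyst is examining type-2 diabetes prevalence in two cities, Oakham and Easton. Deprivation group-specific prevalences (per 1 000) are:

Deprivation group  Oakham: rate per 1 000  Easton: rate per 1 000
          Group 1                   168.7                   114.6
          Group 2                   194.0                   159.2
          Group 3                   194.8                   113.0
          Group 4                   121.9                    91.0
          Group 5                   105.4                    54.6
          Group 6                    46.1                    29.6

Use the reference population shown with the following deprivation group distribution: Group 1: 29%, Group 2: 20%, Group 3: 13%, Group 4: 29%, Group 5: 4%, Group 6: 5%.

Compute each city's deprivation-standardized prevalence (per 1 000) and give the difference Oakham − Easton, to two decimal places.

Standard weights: 0.29, 0.20, 0.13, 0.29, 0.04, 0.05.
Oakham: 0.2900×168.7 + 0.2000×194.0 + 0.1300×194.8 + 0.2900×121.9 + 0.0400×105.4 + 0.0500×46.1 = 154.9190 per 1 000.
Easton: 0.2900×114.6 + 0.2000×159.2 + 0.1300×113.0 + 0.2900×91.0 + 0.0400×54.6 + 0.0500×29.6 = 109.8180 per 1 000.
Difference = 154.9190 − 109.8180 = 45.1010.

45.10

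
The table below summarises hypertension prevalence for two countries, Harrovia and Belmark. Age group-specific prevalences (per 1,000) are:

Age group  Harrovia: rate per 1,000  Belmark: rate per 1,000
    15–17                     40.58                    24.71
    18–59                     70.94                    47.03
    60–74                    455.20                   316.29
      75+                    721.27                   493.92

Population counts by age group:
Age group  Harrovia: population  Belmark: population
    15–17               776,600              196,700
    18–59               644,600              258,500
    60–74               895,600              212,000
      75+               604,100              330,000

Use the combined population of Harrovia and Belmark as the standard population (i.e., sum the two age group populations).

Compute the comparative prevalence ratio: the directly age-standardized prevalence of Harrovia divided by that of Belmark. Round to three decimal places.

1.459

Combined standard total = 3,918,100; weights = 0.2484, 0.2305, 0.2827, 0.2384.
Harrovia: 0.2484×40.58 + 0.2305×70.94 + 0.2827×455.20 + 0.2384×721.27 = 327.0668 per 1,000.
Belmark: 0.2484×24.71 + 0.2305×47.03 + 0.2827×316.29 + 0.2384×493.92 = 224.1435 per 1,000.
Ratio = 327.0668 ÷ 224.1435 = 1.45918.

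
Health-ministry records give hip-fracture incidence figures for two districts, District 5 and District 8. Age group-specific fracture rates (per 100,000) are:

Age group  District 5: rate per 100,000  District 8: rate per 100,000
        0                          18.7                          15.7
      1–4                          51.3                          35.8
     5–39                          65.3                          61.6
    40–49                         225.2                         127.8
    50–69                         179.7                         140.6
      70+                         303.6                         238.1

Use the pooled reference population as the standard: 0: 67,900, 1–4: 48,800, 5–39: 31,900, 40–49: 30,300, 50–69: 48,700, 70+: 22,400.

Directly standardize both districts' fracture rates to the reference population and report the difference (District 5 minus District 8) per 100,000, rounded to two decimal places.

29.60

Standard total = 250,000; weights = 0.2716, 0.1952, 0.1276, 0.1212, 0.1948, 0.0896.
District 5: 0.2716×18.7 + 0.1952×51.3 + 0.1276×65.3 + 0.1212×225.2 + 0.1948×179.7 + 0.0896×303.6 = 112.9273 per 100,000.
District 8: 0.2716×15.7 + 0.1952×35.8 + 0.1276×61.6 + 0.1212×127.8 + 0.1948×140.6 + 0.0896×238.1 = 83.3244 per 100,000.
Difference = 112.9273 − 83.3244 = 29.6029.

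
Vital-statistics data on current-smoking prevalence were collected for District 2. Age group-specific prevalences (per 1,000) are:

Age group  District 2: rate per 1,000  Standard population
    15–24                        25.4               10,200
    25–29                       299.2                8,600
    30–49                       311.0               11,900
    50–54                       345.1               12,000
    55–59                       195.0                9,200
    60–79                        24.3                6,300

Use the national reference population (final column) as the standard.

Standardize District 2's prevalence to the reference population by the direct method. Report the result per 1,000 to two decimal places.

Standard total = 58,200; weights = 0.1753, 0.1478, 0.2045, 0.2062, 0.1581, 0.1082.
Standardized rate: 0.1753×25.4 + 0.1478×299.2 + 0.2045×311.0 + 0.2062×345.1 + 0.1581×195.0 + 0.1082×24.3 = 216.8624 per 1,000.

216.86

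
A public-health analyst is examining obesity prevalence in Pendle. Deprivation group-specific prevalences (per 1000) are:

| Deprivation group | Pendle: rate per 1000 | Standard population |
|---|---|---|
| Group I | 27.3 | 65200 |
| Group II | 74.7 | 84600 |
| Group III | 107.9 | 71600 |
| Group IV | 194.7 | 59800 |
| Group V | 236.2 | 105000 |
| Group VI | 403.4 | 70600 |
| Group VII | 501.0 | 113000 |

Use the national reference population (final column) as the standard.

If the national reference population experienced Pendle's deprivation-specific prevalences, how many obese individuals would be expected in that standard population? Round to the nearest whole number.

137362

Expected obese individuals = Σ (standard pop × deprivation-specific rate ÷ 1000)
= 65200×27.3/1000 + 84600×74.7/1000 + 71600×107.9/1000 + 59800×194.7/1000 + 105000×236.2/1000 + 70600×403.4/1000 + 113000×501.0/1000
= 1779.96 + 6319.62 + 7725.64 + 11643.06 + 24801.00 + 28480.04 + 56613.00 = 137362.32.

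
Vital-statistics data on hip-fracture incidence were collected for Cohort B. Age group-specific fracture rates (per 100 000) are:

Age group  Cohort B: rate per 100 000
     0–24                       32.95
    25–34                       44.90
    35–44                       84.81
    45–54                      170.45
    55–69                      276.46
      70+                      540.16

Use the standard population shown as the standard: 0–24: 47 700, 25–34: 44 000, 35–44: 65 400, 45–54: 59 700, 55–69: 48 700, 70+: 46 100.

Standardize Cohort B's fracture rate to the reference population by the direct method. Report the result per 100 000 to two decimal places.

Standard total = 311 600; weights = 0.1531, 0.1412, 0.2099, 0.1916, 0.1563, 0.1479.
Standardized rate: 0.1531×32.95 + 0.1412×44.90 + 0.2099×84.81 + 0.1916×170.45 + 0.1563×276.46 + 0.1479×540.16 = 184.9638 per 100 000.

184.96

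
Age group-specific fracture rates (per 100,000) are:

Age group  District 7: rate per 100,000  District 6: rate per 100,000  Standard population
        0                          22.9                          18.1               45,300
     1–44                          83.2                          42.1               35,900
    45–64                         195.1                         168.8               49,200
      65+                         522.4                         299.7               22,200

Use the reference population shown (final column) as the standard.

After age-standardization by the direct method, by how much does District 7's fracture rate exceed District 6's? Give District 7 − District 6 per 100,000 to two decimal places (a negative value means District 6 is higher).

51.97

Standard total = 152,600; weights = 0.2969, 0.2353, 0.3224, 0.1455.
District 7: 0.2969×22.9 + 0.2353×83.2 + 0.3224×195.1 + 0.1455×522.4 = 165.2716 per 100,000.
District 6: 0.2969×18.1 + 0.2353×42.1 + 0.3224×168.8 + 0.1455×299.7 = 113.3003 per 100,000.
Difference = 165.2716 − 113.3003 = 51.9714.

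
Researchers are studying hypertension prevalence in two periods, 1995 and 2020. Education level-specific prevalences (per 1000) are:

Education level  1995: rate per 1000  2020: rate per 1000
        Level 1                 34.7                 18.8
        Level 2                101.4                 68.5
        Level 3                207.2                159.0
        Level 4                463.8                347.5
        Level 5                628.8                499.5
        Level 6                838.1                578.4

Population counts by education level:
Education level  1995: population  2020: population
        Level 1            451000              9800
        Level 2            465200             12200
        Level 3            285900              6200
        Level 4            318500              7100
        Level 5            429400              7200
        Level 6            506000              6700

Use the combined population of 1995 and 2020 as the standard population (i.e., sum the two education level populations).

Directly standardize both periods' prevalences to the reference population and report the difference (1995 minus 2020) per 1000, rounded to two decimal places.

105.61

Combined standard total = 2505200; weights = 0.1839, 0.1906, 0.1166, 0.1300, 0.1743, 0.2047.
1995: 0.1839×34.7 + 0.1906×101.4 + 0.1166×207.2 + 0.1300×463.8 + 0.1743×628.8 + 0.2047×838.1 = 391.2512 per 1000.
2020: 0.1839×18.8 + 0.1906×68.5 + 0.1166×159.0 + 0.1300×347.5 + 0.1743×499.5 + 0.2047×578.4 = 285.6388 per 1000.
Difference = 391.2512 − 285.6388 = 105.6124.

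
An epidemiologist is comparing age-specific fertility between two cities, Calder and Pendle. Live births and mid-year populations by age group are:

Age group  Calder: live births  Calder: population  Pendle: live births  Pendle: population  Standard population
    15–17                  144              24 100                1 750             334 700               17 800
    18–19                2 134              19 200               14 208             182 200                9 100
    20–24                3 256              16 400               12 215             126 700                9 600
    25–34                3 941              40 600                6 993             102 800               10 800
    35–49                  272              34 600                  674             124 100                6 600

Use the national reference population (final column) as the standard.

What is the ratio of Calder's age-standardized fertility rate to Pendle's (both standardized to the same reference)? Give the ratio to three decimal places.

Age-specific rates per 1 000 for Calder: 5.975, 111.146, 198.537, 97.069, 7.861.
For Pendle: 5.229, 77.980, 96.409, 68.025, 5.431.
Standard total = 53 900; weights = 0.3302, 0.1688, 0.1781, 0.2004, 0.1224.
Calder: 0.3302×5.975 + 0.1688×111.146 + 0.1781×198.537 + 0.2004×97.069 + 0.1224×7.861 = 76.5114 per 1 000.
Pendle: 0.3302×5.229 + 0.1688×77.980 + 0.1781×96.409 + 0.2004×68.025 + 0.1224×5.431 = 46.3587 per 1 000.
Ratio = 76.5114 ÷ 46.3587 = 1.65042.

1.650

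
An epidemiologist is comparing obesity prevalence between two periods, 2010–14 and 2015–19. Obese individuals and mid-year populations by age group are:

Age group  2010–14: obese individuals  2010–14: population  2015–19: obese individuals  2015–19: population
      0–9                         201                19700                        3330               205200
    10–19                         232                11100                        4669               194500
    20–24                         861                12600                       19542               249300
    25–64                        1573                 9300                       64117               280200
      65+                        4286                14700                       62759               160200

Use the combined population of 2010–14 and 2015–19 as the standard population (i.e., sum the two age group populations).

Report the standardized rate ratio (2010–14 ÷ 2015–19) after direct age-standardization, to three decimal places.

Age-specific rates per 1000 for 2010–14: 10.203, 20.901, 68.333, 169.140, 291.565.
For 2015–19: 16.228, 24.005, 78.387, 228.826, 391.754.
Combined standard total = 1156800; weights = 0.1944, 0.1777, 0.2264, 0.2503, 0.1512.
2010–14: 0.1944×10.203 + 0.1777×20.901 + 0.2264×68.333 + 0.2503×169.140 + 0.1512×291.565 = 107.5804 per 1000.
2015–19: 0.1944×16.228 + 0.1777×24.005 + 0.2264×78.387 + 0.2503×228.826 + 0.1512×391.754 = 141.6647 per 1000.
Ratio = 107.5804 ÷ 141.6647 = 0.75940.

0.759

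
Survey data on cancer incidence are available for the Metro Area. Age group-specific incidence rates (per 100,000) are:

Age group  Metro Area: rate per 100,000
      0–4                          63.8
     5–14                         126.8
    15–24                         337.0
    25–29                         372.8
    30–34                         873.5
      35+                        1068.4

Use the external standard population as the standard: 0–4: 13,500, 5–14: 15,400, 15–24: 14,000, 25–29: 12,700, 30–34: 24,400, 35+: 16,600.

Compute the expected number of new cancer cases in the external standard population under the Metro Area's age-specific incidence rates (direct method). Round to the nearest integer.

Expected new cancer cases = Σ (standard pop × age-specific rate ÷ 100,000)
= 13,500×63.8/100,000 + 15,400×126.8/100,000 + 14,000×337.0/100,000 + 12,700×372.8/100,000 + 24,400×873.5/100,000 + 16,600×1068.4/100,000
= 8.61 + 19.53 + 47.18 + 47.35 + 213.13 + 177.35 = 513.15.

513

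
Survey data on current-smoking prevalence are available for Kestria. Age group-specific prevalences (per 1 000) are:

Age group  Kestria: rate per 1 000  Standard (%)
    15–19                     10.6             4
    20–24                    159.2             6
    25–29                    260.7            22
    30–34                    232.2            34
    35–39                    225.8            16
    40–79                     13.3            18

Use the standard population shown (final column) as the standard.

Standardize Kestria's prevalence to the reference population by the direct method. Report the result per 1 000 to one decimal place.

Standard weights: 0.04, 0.06, 0.22, 0.34, 0.16, 0.18.
Standardized rate: 0.0400×10.6 + 0.0600×159.2 + 0.2200×260.7 + 0.3400×232.2 + 0.1600×225.8 + 0.1800×13.3 = 184.8000 per 1 000.

184.8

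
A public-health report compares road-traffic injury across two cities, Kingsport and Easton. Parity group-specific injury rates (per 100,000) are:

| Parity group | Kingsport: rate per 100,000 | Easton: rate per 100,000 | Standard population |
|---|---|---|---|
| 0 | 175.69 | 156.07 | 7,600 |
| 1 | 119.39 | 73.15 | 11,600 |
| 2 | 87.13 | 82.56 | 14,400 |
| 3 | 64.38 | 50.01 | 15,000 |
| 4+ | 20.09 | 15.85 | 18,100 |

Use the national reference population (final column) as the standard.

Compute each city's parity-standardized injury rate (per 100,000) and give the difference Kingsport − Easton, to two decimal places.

Standard total = 66,700; weights = 0.1139, 0.1739, 0.2159, 0.2249, 0.2714.
Kingsport: 0.1139×175.69 + 0.1739×119.39 + 0.2159×87.13 + 0.2249×64.38 + 0.2714×20.09 = 79.5228 per 100,000.
Easton: 0.1139×156.07 + 0.1739×73.15 + 0.2159×82.56 + 0.2249×50.01 + 0.2714×15.85 = 63.8766 per 100,000.
Difference = 79.5228 − 63.8766 = 15.6461.

15.65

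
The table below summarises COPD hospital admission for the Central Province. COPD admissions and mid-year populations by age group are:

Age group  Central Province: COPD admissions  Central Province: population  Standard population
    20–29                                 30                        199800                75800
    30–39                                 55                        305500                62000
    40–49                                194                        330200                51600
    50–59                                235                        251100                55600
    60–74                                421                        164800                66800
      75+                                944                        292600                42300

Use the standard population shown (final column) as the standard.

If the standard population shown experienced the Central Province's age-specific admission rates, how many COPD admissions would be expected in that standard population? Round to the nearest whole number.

Age-specific rates per 10000 for the Central Province: 1.50, 1.80, 5.88, 9.36, 25.55, 32.26.
Expected COPD admissions = Σ (standard pop × age-specific rate ÷ 10000)
= 75800×1.50/10000 + 62000×1.80/10000 + 51600×5.88/10000 + 55600×9.36/10000 + 66800×25.55/10000 + 42300×32.26/10000
= 11.38 + 11.16 + 30.32 + 52.04 + 170.65 + 136.47 = 412.01.

412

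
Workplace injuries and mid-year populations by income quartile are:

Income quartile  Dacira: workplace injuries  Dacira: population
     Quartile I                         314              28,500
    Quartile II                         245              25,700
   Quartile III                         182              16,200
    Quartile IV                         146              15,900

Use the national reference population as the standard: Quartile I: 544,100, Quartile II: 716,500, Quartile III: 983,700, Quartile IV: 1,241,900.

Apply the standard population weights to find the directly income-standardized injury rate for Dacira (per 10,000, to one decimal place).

101.2

Income-specific rates per 10,000 for Dacira: 110.18, 95.33, 112.35, 91.82.
Standard total = 3,486,200; weights = 0.1561, 0.2055, 0.2822, 0.3562.
Standardized rate: 0.1561×110.18 + 0.2055×95.33 + 0.2822×112.35 + 0.3562×91.82 = 101.1994 per 10,000.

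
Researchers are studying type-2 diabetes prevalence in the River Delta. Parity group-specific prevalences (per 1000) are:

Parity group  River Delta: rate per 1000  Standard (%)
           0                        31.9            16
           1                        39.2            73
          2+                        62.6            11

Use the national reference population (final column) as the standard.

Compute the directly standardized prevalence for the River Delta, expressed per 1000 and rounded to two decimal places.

40.61

Standard weights: 0.16, 0.73, 0.11.
Standardized rate: 0.1600×31.9 + 0.7300×39.2 + 0.1100×62.6 = 40.6060 per 1000.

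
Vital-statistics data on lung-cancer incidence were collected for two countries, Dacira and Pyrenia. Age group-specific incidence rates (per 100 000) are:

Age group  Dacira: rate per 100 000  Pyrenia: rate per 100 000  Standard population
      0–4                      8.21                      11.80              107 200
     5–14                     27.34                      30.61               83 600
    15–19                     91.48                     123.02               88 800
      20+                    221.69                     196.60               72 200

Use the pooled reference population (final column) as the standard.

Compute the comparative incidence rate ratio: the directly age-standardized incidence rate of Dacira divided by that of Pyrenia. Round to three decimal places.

Standard total = 351 800; weights = 0.3047, 0.2376, 0.2524, 0.2052.
Dacira: 0.3047×8.21 + 0.2376×27.34 + 0.2524×91.48 + 0.2052×221.69 = 77.5872 per 100 000.
Pyrenia: 0.3047×11.80 + 0.2376×30.61 + 0.2524×123.02 + 0.2052×196.60 = 82.2702 per 100 000.
Ratio = 77.5872 ÷ 82.2702 = 0.94308.

0.943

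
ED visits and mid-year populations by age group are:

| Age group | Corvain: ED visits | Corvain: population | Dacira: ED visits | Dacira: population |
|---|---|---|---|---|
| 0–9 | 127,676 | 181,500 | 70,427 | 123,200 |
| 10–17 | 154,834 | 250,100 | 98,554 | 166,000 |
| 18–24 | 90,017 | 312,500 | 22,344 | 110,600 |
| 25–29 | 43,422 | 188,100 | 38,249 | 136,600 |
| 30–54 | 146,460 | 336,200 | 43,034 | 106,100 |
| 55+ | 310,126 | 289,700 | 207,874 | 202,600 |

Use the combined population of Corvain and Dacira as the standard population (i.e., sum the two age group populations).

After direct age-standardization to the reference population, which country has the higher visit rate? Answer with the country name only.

Age-specific rates per 1,000 for Corvain: 703.449, 619.088, 288.054, 230.845, 435.634, 1070.507.
For Dacira: 571.648, 593.699, 202.025, 280.007, 405.598, 1026.032.
Combined standard total = 2,403,200; weights = 0.1268, 0.1731, 0.1761, 0.1351, 0.1840, 0.2049.
Corvain: 0.1268×703.449 + 0.1731×619.088 + 0.1761×288.054 + 0.1351×230.845 + 0.1840×435.634 + 0.2049×1070.507 = 577.7573 per 1,000.
Dacira: 0.1268×571.648 + 0.1731×593.699 + 0.1761×202.025 + 0.1351×280.007 + 0.1840×405.598 + 0.2049×1026.032 = 533.5078 per 1,000.
The crude rates (560.00 vs 568.55) would put Dacira higher, but that reflects its age composition; once standardized to a common age structure, Corvain has the higher underlying rate.

Corvain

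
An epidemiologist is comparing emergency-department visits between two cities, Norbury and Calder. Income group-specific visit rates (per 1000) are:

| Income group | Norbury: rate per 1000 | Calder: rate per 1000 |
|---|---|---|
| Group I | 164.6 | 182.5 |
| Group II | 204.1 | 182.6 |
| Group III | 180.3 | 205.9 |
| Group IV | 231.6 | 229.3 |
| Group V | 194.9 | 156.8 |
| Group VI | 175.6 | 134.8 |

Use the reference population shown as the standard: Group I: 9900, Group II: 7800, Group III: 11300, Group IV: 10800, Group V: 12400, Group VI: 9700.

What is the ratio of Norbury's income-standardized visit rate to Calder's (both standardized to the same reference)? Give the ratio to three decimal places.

Standard total = 61900; weights = 0.1599, 0.1260, 0.1826, 0.1745, 0.2003, 0.1567.
Norbury: 0.1599×164.6 + 0.1260×204.1 + 0.1826×180.3 + 0.1745×231.6 + 0.2003×194.9 + 0.1567×175.6 = 191.9268 per 1000.
Calder: 0.1599×182.5 + 0.1260×182.6 + 0.1826×205.9 + 0.1745×229.3 + 0.2003×156.8 + 0.1567×134.8 = 182.3267 per 1000.
Ratio = 191.9268 ÷ 182.3267 = 1.05265.

1.053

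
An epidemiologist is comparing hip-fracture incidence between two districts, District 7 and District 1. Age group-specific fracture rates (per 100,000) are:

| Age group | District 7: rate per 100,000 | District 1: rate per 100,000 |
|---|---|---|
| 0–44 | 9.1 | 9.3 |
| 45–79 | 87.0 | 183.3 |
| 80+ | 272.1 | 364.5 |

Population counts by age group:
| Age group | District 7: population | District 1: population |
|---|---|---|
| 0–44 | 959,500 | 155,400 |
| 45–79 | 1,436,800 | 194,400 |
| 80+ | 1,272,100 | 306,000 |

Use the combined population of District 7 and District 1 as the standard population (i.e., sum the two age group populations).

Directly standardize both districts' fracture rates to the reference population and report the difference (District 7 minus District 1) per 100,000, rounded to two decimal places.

-70.10

Combined standard total = 4,324,200; weights = 0.2578, 0.3772, 0.3649.
District 7: 0.2578×9.1 + 0.3772×87.0 + 0.3649×272.1 = 134.4667 per 100,000.
District 1: 0.2578×9.3 + 0.3772×183.3 + 0.3649×364.5 = 204.5662 per 100,000.
Difference = 134.4667 − 204.5662 = -70.0994.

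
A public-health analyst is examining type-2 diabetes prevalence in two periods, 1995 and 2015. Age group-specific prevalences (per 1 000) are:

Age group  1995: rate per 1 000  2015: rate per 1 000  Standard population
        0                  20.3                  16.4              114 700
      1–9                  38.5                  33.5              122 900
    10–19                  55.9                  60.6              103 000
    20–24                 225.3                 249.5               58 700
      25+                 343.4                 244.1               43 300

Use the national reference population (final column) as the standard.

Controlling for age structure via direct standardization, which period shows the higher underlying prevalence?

Standard total = 442 600; weights = 0.2592, 0.2777, 0.2327, 0.1326, 0.0978.
1995: 0.2592×20.3 + 0.2777×38.5 + 0.2327×55.9 + 0.1326×225.3 + 0.0978×343.4 = 92.4358 per 1 000.
2015: 0.2592×16.4 + 0.2777×33.5 + 0.2327×60.6 + 0.1326×249.5 + 0.0978×244.1 = 84.6254 per 1 000.

1995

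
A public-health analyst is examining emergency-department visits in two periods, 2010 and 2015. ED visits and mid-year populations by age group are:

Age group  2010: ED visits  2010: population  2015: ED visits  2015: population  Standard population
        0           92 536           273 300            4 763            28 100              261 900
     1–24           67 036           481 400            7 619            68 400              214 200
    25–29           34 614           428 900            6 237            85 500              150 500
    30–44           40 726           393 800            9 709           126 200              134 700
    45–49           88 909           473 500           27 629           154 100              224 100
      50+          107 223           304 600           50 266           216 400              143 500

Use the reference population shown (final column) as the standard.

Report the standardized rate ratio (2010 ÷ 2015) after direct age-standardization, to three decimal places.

Age-specific rates per 1 000 for 2010: 338.588, 139.252, 80.704, 103.418, 187.770, 352.012.
For 2015: 169.502, 111.389, 72.947, 76.933, 179.293, 232.283.
Standard total = 1 128 900; weights = 0.2320, 0.1897, 0.1333, 0.1193, 0.1985, 0.1271.
2010: 0.2320×338.588 + 0.1897×139.252 + 0.1333×80.704 + 0.1193×103.418 + 0.1985×187.770 + 0.1271×352.012 = 210.0924 per 1 000.
2015: 0.2320×169.502 + 0.1897×111.389 + 0.1333×72.947 + 0.1193×76.933 + 0.1985×179.293 + 0.1271×232.283 = 144.4819 per 1 000.
Ratio = 210.0924 ÷ 144.4819 = 1.45411.

1.454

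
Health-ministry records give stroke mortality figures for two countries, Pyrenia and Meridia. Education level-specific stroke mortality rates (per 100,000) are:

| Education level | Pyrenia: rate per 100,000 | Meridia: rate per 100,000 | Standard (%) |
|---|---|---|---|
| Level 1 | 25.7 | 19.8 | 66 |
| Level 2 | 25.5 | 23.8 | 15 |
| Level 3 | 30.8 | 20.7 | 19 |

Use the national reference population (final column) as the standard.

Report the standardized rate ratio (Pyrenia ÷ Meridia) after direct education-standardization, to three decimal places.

1.295

Standard weights: 0.66, 0.15, 0.19.
Pyrenia: 0.6600×25.7 + 0.1500×25.5 + 0.1900×30.8 = 26.6390 per 100,000.
Meridia: 0.6600×19.8 + 0.1500×23.8 + 0.1900×20.7 = 20.5710 per 100,000.
Ratio = 26.6390 ÷ 20.5710 = 1.29498.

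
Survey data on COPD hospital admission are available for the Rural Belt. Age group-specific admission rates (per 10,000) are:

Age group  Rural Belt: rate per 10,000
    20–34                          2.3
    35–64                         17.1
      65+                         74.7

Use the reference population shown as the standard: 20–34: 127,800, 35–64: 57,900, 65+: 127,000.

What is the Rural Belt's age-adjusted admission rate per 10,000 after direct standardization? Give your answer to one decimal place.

34.4

Standard total = 312,700; weights = 0.4087, 0.1852, 0.4061.
Standardized rate: 0.4087×2.3 + 0.1852×17.1 + 0.4061×74.7 = 34.4449 per 10,000.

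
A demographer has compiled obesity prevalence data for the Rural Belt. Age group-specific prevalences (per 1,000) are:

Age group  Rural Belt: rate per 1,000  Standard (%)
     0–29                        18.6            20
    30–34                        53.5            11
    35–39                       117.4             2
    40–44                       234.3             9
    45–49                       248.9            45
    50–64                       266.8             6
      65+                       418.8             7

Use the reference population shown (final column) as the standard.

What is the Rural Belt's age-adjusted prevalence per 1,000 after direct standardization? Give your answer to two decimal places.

190.37

Standard weights: 0.20, 0.11, 0.02, 0.09, 0.45, 0.06, 0.07.
Standardized rate: 0.2000×18.6 + 0.1100×53.5 + 0.0200×117.4 + 0.0900×234.3 + 0.4500×248.9 + 0.0600×266.8 + 0.0700×418.8 = 190.3690 per 1,000.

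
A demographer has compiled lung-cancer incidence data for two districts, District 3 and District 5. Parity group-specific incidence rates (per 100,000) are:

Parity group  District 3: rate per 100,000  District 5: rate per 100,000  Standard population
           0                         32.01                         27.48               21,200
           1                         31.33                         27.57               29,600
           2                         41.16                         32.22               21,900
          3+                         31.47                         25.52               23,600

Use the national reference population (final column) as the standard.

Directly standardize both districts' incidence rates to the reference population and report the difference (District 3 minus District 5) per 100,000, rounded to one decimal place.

5.6

Standard total = 96,300; weights = 0.2201, 0.3074, 0.2274, 0.2451.
District 3: 0.2201×32.01 + 0.3074×31.33 + 0.2274×41.16 + 0.2451×31.47 = 33.7495 per 100,000.
District 5: 0.2201×27.48 + 0.3074×27.57 + 0.2274×32.22 + 0.2451×25.52 = 28.1053 per 100,000.
Difference = 33.7495 − 28.1053 = 5.6442.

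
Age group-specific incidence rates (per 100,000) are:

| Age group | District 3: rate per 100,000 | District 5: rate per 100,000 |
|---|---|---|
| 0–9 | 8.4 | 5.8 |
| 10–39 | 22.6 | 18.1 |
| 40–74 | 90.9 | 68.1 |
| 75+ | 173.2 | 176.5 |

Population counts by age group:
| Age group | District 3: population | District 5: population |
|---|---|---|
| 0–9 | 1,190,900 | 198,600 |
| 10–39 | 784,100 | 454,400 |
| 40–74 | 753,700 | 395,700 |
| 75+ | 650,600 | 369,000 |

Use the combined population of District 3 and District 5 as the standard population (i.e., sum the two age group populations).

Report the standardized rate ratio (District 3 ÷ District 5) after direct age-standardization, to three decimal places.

Combined standard total = 4,797,000; weights = 0.2897, 0.2582, 0.2396, 0.2125.
District 3: 0.2897×8.4 + 0.2582×22.6 + 0.2396×90.9 + 0.2125×173.2 = 66.8620 per 100,000.
District 5: 0.2897×5.8 + 0.2582×18.1 + 0.2396×68.1 + 0.2125×176.5 = 60.1854 per 100,000.
Ratio = 66.8620 ÷ 60.1854 = 1.11093.

1.111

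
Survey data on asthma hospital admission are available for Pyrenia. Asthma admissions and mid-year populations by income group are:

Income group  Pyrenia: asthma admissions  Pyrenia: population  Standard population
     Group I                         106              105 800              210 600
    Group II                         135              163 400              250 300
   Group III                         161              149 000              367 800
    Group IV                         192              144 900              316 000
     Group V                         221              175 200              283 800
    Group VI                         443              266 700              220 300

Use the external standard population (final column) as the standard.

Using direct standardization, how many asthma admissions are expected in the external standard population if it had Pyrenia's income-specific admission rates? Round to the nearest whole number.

Income-specific rates per 10 000 for Pyrenia: 10.02, 8.26, 10.81, 13.25, 12.61, 16.61.
Expected asthma admissions = Σ (standard pop × income-specific rate ÷ 10 000)
= 210 600×10.02/10 000 + 250 300×8.26/10 000 + 367 800×10.81/10 000 + 316 000×13.25/10 000 + 283 800×12.61/10 000 + 220 300×16.61/10 000
= 211.00 + 206.80 + 397.42 + 418.72 + 357.99 + 365.93 = 1957.85.

1958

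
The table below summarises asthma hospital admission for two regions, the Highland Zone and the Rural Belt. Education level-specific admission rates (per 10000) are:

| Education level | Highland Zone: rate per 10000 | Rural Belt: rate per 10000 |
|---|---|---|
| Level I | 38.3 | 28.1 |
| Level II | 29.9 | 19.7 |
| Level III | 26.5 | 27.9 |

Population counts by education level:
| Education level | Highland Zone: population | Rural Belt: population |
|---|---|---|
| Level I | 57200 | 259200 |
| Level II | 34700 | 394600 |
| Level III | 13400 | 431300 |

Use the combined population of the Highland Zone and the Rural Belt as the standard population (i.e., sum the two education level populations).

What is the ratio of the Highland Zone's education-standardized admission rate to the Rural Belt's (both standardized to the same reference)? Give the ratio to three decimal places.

1.235

Combined standard total = 1190400; weights = 0.2658, 0.3606, 0.3736.
The Highland Zone: 0.2658×38.3 + 0.3606×29.9 + 0.3736×26.5 = 30.8625 per 10000.
The Rural Belt: 0.2658×28.1 + 0.3606×19.7 + 0.3736×27.9 = 24.9960 per 10000.
Ratio = 30.8625 ÷ 24.9960 = 1.23470.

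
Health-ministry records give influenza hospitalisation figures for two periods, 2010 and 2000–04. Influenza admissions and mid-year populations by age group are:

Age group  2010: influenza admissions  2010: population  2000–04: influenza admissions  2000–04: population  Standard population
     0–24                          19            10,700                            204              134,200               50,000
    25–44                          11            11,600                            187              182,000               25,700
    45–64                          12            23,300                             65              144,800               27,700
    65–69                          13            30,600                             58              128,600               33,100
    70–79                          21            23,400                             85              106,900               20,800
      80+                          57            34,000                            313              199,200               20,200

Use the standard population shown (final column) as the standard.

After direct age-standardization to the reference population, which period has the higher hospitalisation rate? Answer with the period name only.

2010

Age-specific rates per 100,000 for 2010: 177.57, 94.83, 51.50, 42.48, 89.74, 167.65.
For 2000–04: 152.01, 102.75, 44.89, 45.10, 79.51, 157.13.
Standard total = 177,500; weights = 0.2817, 0.1448, 0.1561, 0.1865, 0.1172, 0.1138.
2010: 0.2817×177.57 + 0.1448×94.83 + 0.1561×51.50 + 0.1865×42.48 + 0.1172×89.74 + 0.1138×167.65 = 109.3044 per 100,000.
2000–04: 0.2817×152.01 + 0.1448×102.75 + 0.1561×44.89 + 0.1865×45.10 + 0.1172×79.51 + 0.1138×157.13 = 100.3119 per 100,000.
The crude rates (99.55 vs 101.82) would put 2000–04 higher, but that reflects its age composition; once standardized to a common age structure, 2010 has the higher underlying rate.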